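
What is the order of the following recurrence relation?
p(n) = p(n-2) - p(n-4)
The order is the largest lag k for which p(n-k) appears. Here the deepest term is p(n-4), so the order is 4.

Order 4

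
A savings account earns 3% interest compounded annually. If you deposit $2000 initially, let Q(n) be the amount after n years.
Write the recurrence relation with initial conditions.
Each year the balance grows by 3%, i.e. is multiplied by 1 + 3/100 = 1.03, so Q(n) = 1.03 × Q(n-1). The initial deposit gives Q(0) = 2000.
Unrolling gives the closed form Q(n) = 2000 × (1.03)ⁿ.

Q(n) = 1.03 × Q(n-1), Q(0) = 2000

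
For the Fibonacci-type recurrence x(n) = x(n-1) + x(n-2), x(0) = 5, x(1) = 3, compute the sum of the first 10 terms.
Computing the sequence terms: 5, 3, 8, 11, 19, 30, 49, 79, 128, 207
Adding these values together:

539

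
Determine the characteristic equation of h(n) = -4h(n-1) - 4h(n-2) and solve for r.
Substitute h(n) = rⁿ and divide through by rⁿ⁻²: r² + 4r + 4 = 0
Factor: (r + 2)² = 0, so r = -2 (double root).
General solution: h(n) = (A + Bn)·(-2)ⁿ

Characteristic: r² + 4r + 4 = 0, Roots: r = -2 (double root)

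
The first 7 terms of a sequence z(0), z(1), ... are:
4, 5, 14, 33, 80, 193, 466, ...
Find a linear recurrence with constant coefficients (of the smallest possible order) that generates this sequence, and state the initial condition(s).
Look for the lowest-order linear relation among consecutive terms.
Observation: z(n) - 2·z(n-1) - (1)·z(n-2) = 0 holds for the shown terms, and no order-1 relation z(n) = α·z(n-1) + β fits.
Check at n=3: 2·14 + (1)·5 = 33. ✓

z(n) = 2z(n-1) + z(n-2), z(0) = 4, z(1) = 5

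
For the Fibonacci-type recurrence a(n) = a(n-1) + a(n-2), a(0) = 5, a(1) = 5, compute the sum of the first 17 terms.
Computing the sequence terms: 5, 5, 10, 15, 25, 40, 65, 105, 170, 275, 445, 720, 1165, 1885, 3050, 4935, 7985
Adding these values together:

20900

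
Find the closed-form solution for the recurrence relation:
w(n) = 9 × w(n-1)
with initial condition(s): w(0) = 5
Recurrence: w(n) = 9 × w(n-1), initial: w(0) = 5.
Each term is 9 times the previous, so this is geometric with ratio 9. After n steps: w(n) = w(0)·9ⁿ = 5·9ⁿ.

w(n) = 5·9ⁿ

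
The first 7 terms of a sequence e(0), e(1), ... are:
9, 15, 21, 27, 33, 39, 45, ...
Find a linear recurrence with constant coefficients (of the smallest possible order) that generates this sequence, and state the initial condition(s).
Look for the lowest-order linear relation among consecutive terms.
Observation: consecutive differences are constant (= 6).
Check at n=2: 1·15 + 6 = 21. ✓

e(n) = e(n-1) + 6, e(0) = 9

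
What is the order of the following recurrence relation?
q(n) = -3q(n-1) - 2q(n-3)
The order is the largest lag k for which q(n-k) appears. Here the deepest term is q(n-3), so the order is 3.

Order 3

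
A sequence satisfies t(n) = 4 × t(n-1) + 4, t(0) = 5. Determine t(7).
Computing step by step:
t(0) = 5
t(1) = 4 × 5 + 4 = 24
t(2) = 4 × 24 + 4 = 100
t(3) = 4 × 100 + 4 = 404
t(4) = 4 × 404 + 4 = 1620
t(5) = 4 × 1620 + 4 = 6484
t(6) = 4 × 6484 + 4 = 25940
t(7) = 4 × 25940 + 4 = 103764

103764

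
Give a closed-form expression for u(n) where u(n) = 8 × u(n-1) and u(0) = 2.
Recurrence: u(n) = 8 × u(n-1), initial: u(0) = 2.
Each term is 8 times the previous, so this is geometric with ratio 8. After n steps: u(n) = u(0)·8ⁿ = 2·8ⁿ.

u(n) = 2·8ⁿ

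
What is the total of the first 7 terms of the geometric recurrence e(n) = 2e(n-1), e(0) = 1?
Computing the sequence terms: 1, 2, 4, 8, 16, 32, 64
Adding these values together:

127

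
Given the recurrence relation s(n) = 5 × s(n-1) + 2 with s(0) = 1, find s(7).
Computing step by step:
s(0) = 1
s(1) = 5 × 1 + 2 = 7
s(2) = 5 × 7 + 2 = 37
s(3) = 5 × 37 + 2 = 187
s(4) = 5 × 187 + 2 = 937
s(5) = 5 × 937 + 2 = 4687
s(6) = 5 × 4687 + 2 = 23437
s(7) = 5 × 23437 + 2 = 117187

117187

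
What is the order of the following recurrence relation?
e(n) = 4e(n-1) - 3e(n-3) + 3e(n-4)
The order is the largest lag k for which e(n-k) appears. Here the deepest term is e(n-4), so the order is 4.

Order 4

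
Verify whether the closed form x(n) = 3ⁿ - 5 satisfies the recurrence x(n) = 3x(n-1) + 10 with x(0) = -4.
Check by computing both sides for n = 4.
From the recurrence with x(0) = -4:
  x(0) = -4, x(1) = -2, x(2) = 4, x(3) = 22, x(4) = 76
  so the recurrence gives x(4) = 76.
From the proposed closed form x(n) = 3ⁿ - 5:
  x(4) = 76.
Both sides give 76 at n = 4, and the initial condition(s) match, so the closed form is consistent.

Yes, the closed form is correct.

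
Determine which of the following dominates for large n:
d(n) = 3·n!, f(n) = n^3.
Comparing growth rates:
Growth-rate hierarchy: log n ≺ any polynomial ≺ any exponential cⁿ (c>1) ≺ n! ≺ nⁿ.
factorial dominates polynomial degree 3 asymptotically.

d(n) grows faster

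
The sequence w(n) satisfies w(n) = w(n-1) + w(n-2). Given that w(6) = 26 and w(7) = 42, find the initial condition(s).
Work backwards using w(k) = w(k+2) - w(k+1):
w(5) = w(7) - w(6) = 42 - 26 = 16
w(4) = w(6) - w(5) = 26 - 16 = 10
w(3) = w(5) - w(4) = 16 - 10 = 6
w(2) = w(4) - w(3) = 10 - 6 = 4
w(1) = w(3) - w(2) = 6 - 4 = 2
w(0) = w(2) - w(1) = 4 - 2 = 2

w(0) = 2, w(1) = 2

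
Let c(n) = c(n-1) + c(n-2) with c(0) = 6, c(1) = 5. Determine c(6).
Computing the sequence terms:
6, 5, 11, 16, 27, 43, 70

70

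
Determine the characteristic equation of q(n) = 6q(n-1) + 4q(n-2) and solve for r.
Substitute q(n) = rⁿ and divide through by rⁿ⁻²: r² - 6r - 4 = 0
Discriminant: 6² + 4·4 = 52, not a perfect square, so by the quadratic formula r = (6 ± √52)/2.
General solution: q(n) = A·r₁ⁿ + B·r₂ⁿ where r₁,r₂ = (6 ± √52)/2

Characteristic: r² - 6r - 4 = 0, Roots: r = (6 ± √52)/2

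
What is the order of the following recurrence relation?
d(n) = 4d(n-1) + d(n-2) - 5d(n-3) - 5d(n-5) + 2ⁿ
The order is the largest lag k for which d(n-k) appears. Here the deepest term is d(n-5) (the 2ⁿ term is non-homogeneous and does not affect the order), so the order is 5.

Order 5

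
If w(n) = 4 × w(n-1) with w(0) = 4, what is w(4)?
Computing step by step:
w(0) = 4
w(1) = 4 × 4 = 16
w(2) = 4 × 16 = 64
w(3) = 4 × 64 = 256
w(4) = 4 × 256 = 1024

1024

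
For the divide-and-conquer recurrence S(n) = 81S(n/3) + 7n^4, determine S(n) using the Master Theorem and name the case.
Master Theorem template: S(n) = a·S(n/b) + f(n).
Here: a=81, b=3, f(n)=7n^4
Compute log_b(a) = log_3(81) = 4.
f(n) = 7n^4 = Θ(n^4). Case 2: S(n) = Θ(n^4 log n).

Case 2: S(n) = Θ(n^4 log n)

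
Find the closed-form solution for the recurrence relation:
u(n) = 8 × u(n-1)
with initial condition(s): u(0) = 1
Recurrence: u(n) = 8 × u(n-1), initial: u(0) = 1.
Each term is 8 times the previous, so this is geometric with ratio 8. After n steps: u(n) = u(0)·8ⁿ = 8ⁿ.

u(n) = 8ⁿ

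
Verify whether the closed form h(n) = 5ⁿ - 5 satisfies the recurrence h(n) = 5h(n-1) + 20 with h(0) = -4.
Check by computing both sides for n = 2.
From the recurrence with h(0) = -4:
  h(0) = -4, h(1) = 0, h(2) = 20
  so the recurrence gives h(2) = 20.
From the proposed closed form h(n) = 5ⁿ - 5:
  h(2) = 20.
Both sides give 20 at n = 2, and the initial condition(s) match, so the closed form is consistent.

Yes, the closed form is correct.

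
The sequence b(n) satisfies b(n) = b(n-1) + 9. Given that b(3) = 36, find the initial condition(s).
b(3) = b(0) + 3·9, so b(0) = 36 - 27 = 9.

b(0) = 9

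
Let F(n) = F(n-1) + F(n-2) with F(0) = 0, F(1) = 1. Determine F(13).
Computing the sequence terms:
0, 1, 1, 2, 3, 5, 8, 13, 21, 34, 55, 89, 144, 233

233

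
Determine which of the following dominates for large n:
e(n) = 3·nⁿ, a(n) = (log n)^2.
Comparing growth rates:
Growth-rate hierarchy: log n ≺ any polynomial ≺ any exponential cⁿ (c>1) ≺ n! ≺ nⁿ.
super-exponential nⁿ dominates polylogarithmic (log n)^2 asymptotically.

e(n) grows faster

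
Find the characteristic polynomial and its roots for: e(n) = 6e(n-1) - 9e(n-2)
Substitute e(n) = rⁿ and divide through by rⁿ⁻²: r² - 6r + 9 = 0
Factor: (r - 3)² = 0, so r = 3 (double root).
General solution: e(n) = (A + Bn)·3ⁿ

Characteristic: r² - 6r + 9 = 0, Roots: r = 3 (double root)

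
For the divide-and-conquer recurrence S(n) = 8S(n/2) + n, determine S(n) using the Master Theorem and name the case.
Master Theorem template: S(n) = a·S(n/b) + f(n).
Here: a=8, b=2, f(n)=n
Compute log_b(a) = log_2(8) = 3.
f(n) = n = O(n^(3-ε)) with ε = 2. Case 1: S(n) = Θ(n^log_b(a)) = Θ(n^3).

Case 1: S(n) = Θ(n^3)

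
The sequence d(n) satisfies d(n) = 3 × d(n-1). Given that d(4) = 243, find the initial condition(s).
In general d(n) = 3ⁿ · d(0). At n = 4: d(0) = d(4) / 3^4 = 243 / 81 = 3.

d(0) = 3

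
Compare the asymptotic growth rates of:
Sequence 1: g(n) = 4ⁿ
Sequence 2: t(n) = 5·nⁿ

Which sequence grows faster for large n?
Comparing growth rates:
Growth-rate hierarchy: log n ≺ any polynomial ≺ any exponential cⁿ (c>1) ≺ n! ≺ nⁿ.
super-exponential nⁿ dominates exponential base 4 asymptotically.

t(n) grows faster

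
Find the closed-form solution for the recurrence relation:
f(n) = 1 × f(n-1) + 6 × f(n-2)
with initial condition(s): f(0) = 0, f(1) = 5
Recurrence: f(n) = 1 × f(n-1) + 6 × f(n-2), initial: f(0) = 0, f(1) = 5.
Characteristic equation: r² - 1r - 6 = 0, which factors as (r - 3)(r + 2) = 0, so r = 3, -2. General solution f(n) = A·3ⁿ + B·(-2)ⁿ. From f(0) = 0: A + B = 0. From f(1) = 5: 3A - 2B = 5. Solving gives A = 1, B = -1.

f(n) = 3ⁿ - (-2)ⁿ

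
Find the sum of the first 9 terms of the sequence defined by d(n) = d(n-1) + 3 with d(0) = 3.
Computing the sequence terms: 3, 6, 9, 12, 15, 18, 21, 24, 27
Adding these values together:

135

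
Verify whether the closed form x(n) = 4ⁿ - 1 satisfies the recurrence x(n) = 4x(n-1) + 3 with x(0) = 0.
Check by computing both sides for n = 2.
From the recurrence with x(0) = 0:
  x(0) = 0, x(1) = 3, x(2) = 15
  so the recurrence gives x(2) = 15.
From the proposed closed form x(n) = 4ⁿ - 1:
  x(2) = 15.
Both sides give 15 at n = 2, and the initial condition(s) match, so the closed form is consistent.

Yes, the closed form is correct.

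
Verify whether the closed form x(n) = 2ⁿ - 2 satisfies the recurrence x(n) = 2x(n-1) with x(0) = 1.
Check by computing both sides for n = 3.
From the recurrence with x(0) = 1:
  x(0) = 1, x(1) = 2, x(2) = 4, x(3) = 8
  so the recurrence gives x(3) = 8.
From the proposed closed form x(n) = 2ⁿ - 2:
  x(3) = 6.
The recurrence gives 8 but the closed form gives 6, so the closed form does not satisfy the recurrence.

No, the closed form is incorrect.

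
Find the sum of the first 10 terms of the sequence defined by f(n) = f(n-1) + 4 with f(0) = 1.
Computing the sequence terms: 1, 5, 9, 13, 17, 21, 25, 29, 33, 37
Adding these values together:

190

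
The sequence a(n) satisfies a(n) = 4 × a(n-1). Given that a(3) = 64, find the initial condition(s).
In general a(n) = 4ⁿ · a(0). At n = 3: a(0) = a(3) / 4^3 = 64 / 64 = 1.

a(0) = 1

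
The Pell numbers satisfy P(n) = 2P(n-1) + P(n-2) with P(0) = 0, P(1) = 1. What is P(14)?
Computing the sequence terms:
0, 1, 2, 5, 12, 29, 70, 169, 408, 985, 2378, 5741, 13860, 33461, 80782

80782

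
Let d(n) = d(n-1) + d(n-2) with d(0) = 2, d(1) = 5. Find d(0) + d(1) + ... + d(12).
Computing the sequence terms: 2, 5, 7, 12, 19, 31, 50, 81, 131, 212, 343, 555, 898
Adding these values together:

2346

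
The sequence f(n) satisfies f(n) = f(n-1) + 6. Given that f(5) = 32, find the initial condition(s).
f(5) = f(0) + 5·6, so f(0) = 32 - 30 = 2.

f(0) = 2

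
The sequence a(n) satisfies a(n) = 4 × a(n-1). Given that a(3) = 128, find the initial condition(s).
In general a(n) = 4ⁿ · a(0). At n = 3: a(0) = a(3) / 4^3 = 128 / 64 = 2.

a(0) = 2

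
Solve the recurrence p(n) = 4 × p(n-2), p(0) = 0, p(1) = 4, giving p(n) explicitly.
Recurrence: p(n) = 4 × p(n-2), initial: p(0) = 0, p(1) = 4.
Characteristic equation: r² - 4 = 0, which factors as (r - 2)(r + 2) = 0, so r = 2, -2. General solution p(n) = A·2ⁿ + B·(-2)ⁿ. From p(0) = 0: A + B = 0. From p(1) = 4: 2A - 2B = 4. Solving gives A = 1, B = -1.

p(n) = 2ⁿ - (-2)ⁿ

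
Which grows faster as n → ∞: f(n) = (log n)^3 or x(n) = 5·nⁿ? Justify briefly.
Comparing growth rates:
Growth-rate hierarchy: log n ≺ any polynomial ≺ any exponential cⁿ (c>1) ≺ n! ≺ nⁿ.
super-exponential nⁿ dominates polylogarithmic (log n)^3 asymptotically.

x(n) grows faster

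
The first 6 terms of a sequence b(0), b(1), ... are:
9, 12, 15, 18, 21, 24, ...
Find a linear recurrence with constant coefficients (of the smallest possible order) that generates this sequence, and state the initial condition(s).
Look for the lowest-order linear relation among consecutive terms.
Observation: consecutive differences are constant (= 3).
Check at n=2: 1·12 + 3 = 15. ✓

b(n) = b(n-1) + 3, b(0) = 9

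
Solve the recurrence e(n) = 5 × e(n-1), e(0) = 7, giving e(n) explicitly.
Recurrence: e(n) = 5 × e(n-1), initial: e(0) = 7.
Each term is 5 times the previous, so this is geometric with ratio 5. After n steps: e(n) = e(0)·5ⁿ = 7·5ⁿ.

e(n) = 7·5ⁿ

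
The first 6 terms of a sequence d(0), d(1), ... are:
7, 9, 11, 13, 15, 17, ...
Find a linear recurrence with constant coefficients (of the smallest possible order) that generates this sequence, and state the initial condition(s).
Look for the lowest-order linear relation among consecutive terms.
Observation: consecutive differences are constant (= 2).
Check at n=2: 1·9 + 2 = 11. ✓

d(n) = d(n-1) + 2, d(0) = 7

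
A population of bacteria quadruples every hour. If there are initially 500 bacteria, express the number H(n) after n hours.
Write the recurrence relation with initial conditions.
Each hour multiplies the count by 4, so the count after n hours depends only on the count after n-1 hours: H(n) = 4 × H(n-1). The starting count gives H(0) = 500.
Unrolling n times gives the closed form H(n) = 500 × 4ⁿ.

H(n) = 4 × H(n-1), H(0) = 500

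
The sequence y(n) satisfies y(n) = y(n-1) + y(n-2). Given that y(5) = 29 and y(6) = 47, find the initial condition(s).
Work backwards using y(k) = y(k+2) - y(k+1):
y(4) = y(6) - y(5) = 47 - 29 = 18
y(3) = y(5) - y(4) = 29 - 18 = 11
y(2) = y(4) - y(3) = 18 - 11 = 7
y(1) = y(3) - y(2) = 11 - 7 = 4
y(0) = y(2) - y(1) = 7 - 4 = 3

y(0) = 3, y(1) = 4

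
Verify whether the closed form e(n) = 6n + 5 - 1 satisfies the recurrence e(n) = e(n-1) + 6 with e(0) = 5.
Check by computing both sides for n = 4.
From the recurrence with e(0) = 5:
  e(0) = 5, e(1) = 11, e(2) = 17, e(3) = 23, e(4) = 29
  so the recurrence gives e(4) = 29.
From the proposed closed form e(n) = 6n + 5 - 1:
  e(4) = 28.
The recurrence gives 29 but the closed form gives 28, so the closed form does not satisfy the recurrence.

No, the closed form is incorrect.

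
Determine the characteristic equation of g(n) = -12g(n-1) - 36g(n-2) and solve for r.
Substitute g(n) = rⁿ and divide through by rⁿ⁻²: r² + 12r + 36 = 0
Factor: (r + 6)² = 0, so r = -6 (double root).
General solution: g(n) = (A + Bn)·(-6)ⁿ

Characteristic: r² + 12r + 36 = 0, Roots: r = -6 (double root)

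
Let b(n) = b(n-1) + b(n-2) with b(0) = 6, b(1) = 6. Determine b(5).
Computing the sequence terms:
6, 6, 12, 18, 30, 48

48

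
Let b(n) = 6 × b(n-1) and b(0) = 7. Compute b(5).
Computing step by step:
b(0) = 7
b(1) = 6 × 7 = 42
b(2) = 6 × 42 = 252
b(3) = 6 × 252 = 1512
b(4) = 6 × 1512 = 9072
b(5) = 6 × 9072 = 54432

54432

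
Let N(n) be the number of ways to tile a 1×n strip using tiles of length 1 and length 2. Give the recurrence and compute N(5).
Condition on the last tile: it has length 1 (leaving a 1×(n-1) strip) or length 2 (leaving a 1×(n-2) strip), so N(n) = N(n-1) + N(n-2) (order-2 linear recurrence).
For 0 ≤ i < 2 only unit tiles fit, so N(i) = 1.
Iterating the recurrence: N(2) = 2, N(3) = 3, N(4) = 5, N(5) = 8.

N(n) = N(n-1) + N(n-2), with N(i) = 1 for 0 ≤ i < 2; N(5) = 8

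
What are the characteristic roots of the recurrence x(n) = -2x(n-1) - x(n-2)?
Substitute x(n) = rⁿ and divide through by rⁿ⁻²: r² + 2r + 1 = 0
Factor: (r + 1)² = 0, so r = -1 (double root).
General solution: x(n) = (A + Bn)·(-1)ⁿ

Characteristic: r² + 2r + 1 = 0, Roots: r = -1 (double root)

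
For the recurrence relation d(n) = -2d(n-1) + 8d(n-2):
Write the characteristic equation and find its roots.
Substitute d(n) = rⁿ and divide through by rⁿ⁻²: r² + 2r - 8 = 0
Factor: (r - 2)(r + 4) = 0, so r = 2, -4.
General solution: d(n) = A·2ⁿ + B·(-4)ⁿ

Characteristic: r² + 2r - 8 = 0, Roots: r = 2, -4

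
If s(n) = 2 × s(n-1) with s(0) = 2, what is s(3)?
Computing step by step:
s(0) = 2
s(1) = 2 × 2 = 4
s(2) = 2 × 4 = 8
s(3) = 2 × 8 = 16

16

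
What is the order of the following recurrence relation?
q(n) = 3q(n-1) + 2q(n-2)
The order is the largest lag k for which q(n-k) appears. Here the deepest term is q(n-2), so the order is 2.

Order 2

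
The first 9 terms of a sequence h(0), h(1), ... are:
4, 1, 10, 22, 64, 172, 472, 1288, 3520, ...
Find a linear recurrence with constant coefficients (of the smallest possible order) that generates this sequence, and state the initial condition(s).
Look for the lowest-order linear relation among consecutive terms.
Observation: h(n) - 2·h(n-1) - (2)·h(n-2) = 0 holds for the shown terms, and no order-1 relation h(n) = α·h(n-1) + β fits.
Check at n=3: 2·10 + (2)·1 = 22. ✓

h(n) = 2h(n-1) + 2h(n-2), h(0) = 4, h(1) = 1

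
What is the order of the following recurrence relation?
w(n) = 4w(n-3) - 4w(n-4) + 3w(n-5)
The order is the largest lag k for which w(n-k) appears. Here the deepest term is w(n-5), so the order is 5.

Order 5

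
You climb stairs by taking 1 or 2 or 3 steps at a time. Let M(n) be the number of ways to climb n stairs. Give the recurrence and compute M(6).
Condition on the size of the last step (1 to 3): before it there were n-1, …, n-3 stairs climbed, and these cases are disjoint, so M(n) = M(n-1) + M(n-2) + M(n-3) (order-3 linear recurrence).
Initial conditions by direct count (compositions of i into parts ≤ 3): M(1) = 1; M(2) = 2; M(3) = 4.
Iterating the recurrence: M(4) = 7, M(5) = 13, M(6) = 24.

M(n) = M(n-1) + M(n-2) + M(n-3), M(1) = 1, M(2) = 2, M(3) = 4; M(6) = 24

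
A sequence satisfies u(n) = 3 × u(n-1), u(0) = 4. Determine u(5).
Computing step by step:
u(0) = 4
u(1) = 3 × 4 = 12
u(2) = 3 × 12 = 36
u(3) = 3 × 36 = 108
u(4) = 3 × 108 = 324
u(5) = 3 × 324 = 972

972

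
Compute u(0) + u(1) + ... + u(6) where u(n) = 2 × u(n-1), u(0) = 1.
Computing the sequence terms: 1, 2, 4, 8, 16, 32, 64
Adding these values together:

127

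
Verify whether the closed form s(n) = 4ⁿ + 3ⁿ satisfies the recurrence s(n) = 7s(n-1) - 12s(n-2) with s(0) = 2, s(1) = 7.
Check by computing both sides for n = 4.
From the recurrence with s(0) = 2, s(1) = 7:
  s(0) = 2, s(1) = 7, s(2) = 25, s(3) = 91, s(4) = 337
  so the recurrence gives s(4) = 337.
From the proposed closed form s(n) = 4ⁿ + 3ⁿ:
  s(4) = 337.
Both sides give 337 at n = 4, and the initial condition(s) match, so the closed form is consistent.

Yes, the closed form is correct.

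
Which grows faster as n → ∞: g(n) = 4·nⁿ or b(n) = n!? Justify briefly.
Comparing growth rates:
Growth-rate hierarchy: log n ≺ any polynomial ≺ any exponential cⁿ (c>1) ≺ n! ≺ nⁿ.
super-exponential nⁿ dominates factorial asymptotically.

g(n) grows faster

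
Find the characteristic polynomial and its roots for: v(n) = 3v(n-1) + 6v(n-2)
Substitute v(n) = rⁿ and divide through by rⁿ⁻²: r² - 3r - 6 = 0
Discriminant: 3² + 4·6 = 33, not a perfect square, so by the quadratic formula r = (3 ± √33)/2.
General solution: v(n) = A·r₁ⁿ + B·r₂ⁿ where r₁,r₂ = (3 ± √33)/2

Characteristic: r² - 3r - 6 = 0, Roots: r = (3 ± √33)/2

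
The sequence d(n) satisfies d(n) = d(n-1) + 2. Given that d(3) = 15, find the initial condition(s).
d(3) = d(0) + 3·2, so d(0) = 15 - 6 = 9.

d(0) = 9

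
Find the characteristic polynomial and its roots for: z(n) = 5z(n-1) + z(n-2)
Substitute z(n) = rⁿ and divide through by rⁿ⁻²: r² - 5r - 1 = 0
Discriminant: 5² + 4·1 = 29, not a perfect square, so by the quadratic formula r = (5 ± √29)/2.
General solution: z(n) = A·r₁ⁿ + B·r₂ⁿ where r₁,r₂ = (5 ± √29)/2

Characteristic: r² - 5r - 1 = 0, Roots: r = (5 ± √29)/2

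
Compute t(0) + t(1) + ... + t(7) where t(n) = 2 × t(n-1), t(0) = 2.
Computing the sequence terms: 2, 4, 8, 16, 32, 64, 128, 256
Adding these values together:

510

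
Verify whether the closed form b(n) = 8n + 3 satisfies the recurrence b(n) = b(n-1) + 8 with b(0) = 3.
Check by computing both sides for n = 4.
From the recurrence with b(0) = 3:
  b(0) = 3, b(1) = 11, b(2) = 19, b(3) = 27, b(4) = 35
  so the recurrence gives b(4) = 35.
From the proposed closed form b(n) = 8n + 3:
  b(4) = 35.
Both sides give 35 at n = 4, and the initial condition(s) match, so the closed form is consistent.

Yes, the closed form is correct.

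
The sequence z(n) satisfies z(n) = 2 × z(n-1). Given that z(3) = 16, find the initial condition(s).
In general z(n) = 2ⁿ · z(0). At n = 3: z(0) = z(3) / 2^3 = 16 / 8 = 2.

z(0) = 2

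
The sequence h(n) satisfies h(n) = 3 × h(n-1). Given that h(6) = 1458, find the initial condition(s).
In general h(n) = 3ⁿ · h(0). At n = 6: h(0) = h(6) / 3^6 = 1458 / 729 = 2.

h(0) = 2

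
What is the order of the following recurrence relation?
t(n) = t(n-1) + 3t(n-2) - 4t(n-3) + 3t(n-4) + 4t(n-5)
The order is the largest lag k for which t(n-k) appears. Here the deepest term is t(n-5), so the order is 5.

Order 5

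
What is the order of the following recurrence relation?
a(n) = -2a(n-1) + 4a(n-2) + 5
The order is the largest lag k for which a(n-k) appears. Here the deepest term is a(n-2) (the 5 term is non-homogeneous and does not affect the order), so the order is 2.

Order 2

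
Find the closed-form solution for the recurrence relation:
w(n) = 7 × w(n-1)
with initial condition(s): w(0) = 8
Recurrence: w(n) = 7 × w(n-1), initial: w(0) = 8.
Each term is 7 times the previous, so this is geometric with ratio 7. After n steps: w(n) = w(0)·7ⁿ = 8·7ⁿ.

w(n) = 8·7ⁿ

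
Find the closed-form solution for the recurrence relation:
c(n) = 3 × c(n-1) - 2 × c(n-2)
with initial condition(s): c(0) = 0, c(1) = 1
Recurrence: c(n) = 3 × c(n-1) - 2 × c(n-2), initial: c(0) = 0, c(1) = 1.
Characteristic equation: r² - 3r + 2 = 0, which factors as (r - 2)(r - 1) = 0, so r = 2, 1. General solution c(n) = A·2ⁿ + B·1ⁿ. From c(0) = 0: A + B = 0. From c(1) = 1: 2A + 1B = 1. Solving gives A = 1, B = -1.

c(n) = 2ⁿ - 1ⁿ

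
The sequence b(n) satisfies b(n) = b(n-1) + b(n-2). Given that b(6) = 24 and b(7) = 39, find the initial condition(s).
Work backwards using b(k) = b(k+2) - b(k+1):
b(5) = b(7) - b(6) = 39 - 24 = 15
b(4) = b(6) - b(5) = 24 - 15 = 9
b(3) = b(5) - b(4) = 15 - 9 = 6
b(2) = b(4) - b(3) = 9 - 6 = 3
b(1) = b(3) - b(2) = 6 - 3 = 3
b(0) = b(2) - b(1) = 3 - 3 = 0

b(0) = 0, b(1) = 3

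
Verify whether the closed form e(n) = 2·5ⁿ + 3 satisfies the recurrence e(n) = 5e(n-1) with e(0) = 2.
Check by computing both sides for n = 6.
From the recurrence with e(0) = 2:
  e(0) = 2, e(1) = 10, e(2) = 50, e(3) = 250, e(4) = 1250, e(5) = 6250, e(6) = 31250
  so the recurrence gives e(6) = 31250.
From the proposed closed form e(n) = 2·5ⁿ + 3:
  e(6) = 31253.
The recurrence gives 31250 but the closed form gives 31253, so the closed form does not satisfy the recurrence.

No, the closed form is incorrect.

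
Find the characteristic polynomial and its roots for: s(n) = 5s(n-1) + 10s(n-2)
Substitute s(n) = rⁿ and divide through by rⁿ⁻²: r² - 5r - 10 = 0
Discriminant: 5² + 4·10 = 65, not a perfect square, so by the quadratic formula r = (5 ± √65)/2.
General solution: s(n) = A·r₁ⁿ + B·r₂ⁿ where r₁,r₂ = (5 ± √65)/2

Characteristic: r² - 5r - 10 = 0, Roots: r = (5 ± √65)/2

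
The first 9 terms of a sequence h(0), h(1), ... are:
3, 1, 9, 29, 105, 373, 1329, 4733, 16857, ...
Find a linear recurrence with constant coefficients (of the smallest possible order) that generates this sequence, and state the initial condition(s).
Look for the lowest-order linear relation among consecutive terms.
Observation: h(n) - 3·h(n-1) - (2)·h(n-2) = 0 holds for the shown terms, and no order-1 relation h(n) = α·h(n-1) + β fits.
Check at n=3: 3·9 + (2)·1 = 29. ✓

h(n) = 3h(n-1) + 2h(n-2), h(0) = 3, h(1) = 1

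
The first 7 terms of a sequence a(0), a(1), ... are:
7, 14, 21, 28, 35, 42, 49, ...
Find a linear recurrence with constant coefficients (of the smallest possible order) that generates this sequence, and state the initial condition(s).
Look for the lowest-order linear relation among consecutive terms.
Observation: consecutive differences are constant (= 7).
Check at n=2: 1·14 + 7 = 21. ✓

a(n) = a(n-1) + 7, a(0) = 7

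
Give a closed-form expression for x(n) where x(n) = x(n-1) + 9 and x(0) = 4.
Recurrence: x(n) = x(n-1) + 9, initial: x(0) = 4.
Each step adds 9, so x(n) = x(0) + 9n = 9n + 4.

x(n) = 9n + 4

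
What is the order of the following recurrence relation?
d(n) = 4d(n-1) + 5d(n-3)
The order is the largest lag k for which d(n-k) appears. Here the deepest term is d(n-3), so the order is 3.

Order 3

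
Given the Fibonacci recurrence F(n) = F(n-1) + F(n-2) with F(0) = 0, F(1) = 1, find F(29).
Computing the sequence terms:
0, 1, 1, 2, 3, 5, 8, 13, 21, 34, 55, 89, 144, 233, 377, 610, 987, 1597, 2584, 4181, 6765, 10946, 17711, 28657, 46368, 75025, 121393, 196418, 317811, 514229

514229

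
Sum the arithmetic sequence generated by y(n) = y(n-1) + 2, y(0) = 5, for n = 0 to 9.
Computing the sequence terms: 5, 7, 9, 11, 13, 15, 17, 19, 21, 23
Adding these values together:

140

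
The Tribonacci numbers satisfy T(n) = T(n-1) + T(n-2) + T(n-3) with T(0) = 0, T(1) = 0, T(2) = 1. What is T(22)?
Computing the sequence terms:
0, 0, 1, 1, 2, 4, 7, 13, 24, 44, 81, 149, 274, 504, 927, 1705, 3136, 5768, 10609, 19513, 35890, 66012, 121415

121415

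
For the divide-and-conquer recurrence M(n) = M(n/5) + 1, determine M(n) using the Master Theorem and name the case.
Master Theorem template: M(n) = a·M(n/b) + f(n).
Here: a=1, b=5, f(n)=1
Compute log_b(a) = log_5(1) = 0.
f(n) = 1 = Θ(1). Case 2: M(n) = Θ(log n).

Case 2: M(n) = Θ(log n)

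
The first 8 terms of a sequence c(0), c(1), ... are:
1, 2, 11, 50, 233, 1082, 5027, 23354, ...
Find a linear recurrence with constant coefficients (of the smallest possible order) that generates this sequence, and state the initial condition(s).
Look for the lowest-order linear relation among consecutive terms.
Observation: c(n) - 4·c(n-1) - (3)·c(n-2) = 0 holds for the shown terms, and no order-1 relation c(n) = α·c(n-1) + β fits.
Check at n=3: 4·11 + (3)·2 = 50. ✓

c(n) = 4c(n-1) + 3c(n-2), c(0) = 1, c(1) = 2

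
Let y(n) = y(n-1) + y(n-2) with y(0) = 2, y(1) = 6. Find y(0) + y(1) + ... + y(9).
Computing the sequence terms: 2, 6, 8, 14, 22, 36, 58, 94, 152, 246
Adding these values together:

638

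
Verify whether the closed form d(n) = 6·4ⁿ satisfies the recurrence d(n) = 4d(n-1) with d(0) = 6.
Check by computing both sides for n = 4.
From the recurrence with d(0) = 6:
  d(0) = 6, d(1) = 24, d(2) = 96, d(3) = 384, d(4) = 1536
  so the recurrence gives d(4) = 1536.
From the proposed closed form d(n) = 6·4ⁿ:
  d(4) = 1536.
Both sides give 1536 at n = 4, and the initial condition(s) match, so the closed form is consistent.

Yes, the closed form is correct.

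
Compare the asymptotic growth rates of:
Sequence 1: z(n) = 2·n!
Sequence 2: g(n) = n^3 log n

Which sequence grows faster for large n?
Comparing growth rates:
Growth-rate hierarchy: log n ≺ any polynomial ≺ any exponential cⁿ (c>1) ≺ n! ≺ nⁿ.
factorial dominates polynomial degree 3 (with log factor) asymptotically.

z(n) grows faster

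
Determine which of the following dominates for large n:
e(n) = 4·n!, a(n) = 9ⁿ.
Comparing growth rates:
Growth-rate hierarchy: log n ≺ any polynomial ≺ any exponential cⁿ (c>1) ≺ n! ≺ nⁿ.
factorial dominates exponential base 9 asymptotically.

e(n) grows faster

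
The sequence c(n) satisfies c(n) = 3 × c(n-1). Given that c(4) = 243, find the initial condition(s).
In general c(n) = 3ⁿ · c(0). At n = 4: c(0) = c(4) / 3^4 = 243 / 81 = 3.

c(0) = 3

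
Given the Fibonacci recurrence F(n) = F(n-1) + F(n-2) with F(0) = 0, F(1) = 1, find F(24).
Computing the sequence terms:
0, 1, 1, 2, 3, 5, 8, 13, 21, 34, 55, 89, 144, 233, 377, 610, 987, 1597, 2584, 4181, 6765, 10946, 17711, 28657, 46368

46368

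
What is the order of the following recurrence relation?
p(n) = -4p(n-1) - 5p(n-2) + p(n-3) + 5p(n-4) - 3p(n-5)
The order is the largest lag k for which p(n-k) appears. Here the deepest term is p(n-5), so the order is 5.

Order 5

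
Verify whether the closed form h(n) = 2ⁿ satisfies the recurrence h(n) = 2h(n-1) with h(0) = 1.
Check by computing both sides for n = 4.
From the recurrence with h(0) = 1:
  h(0) = 1, h(1) = 2, h(2) = 4, h(3) = 8, h(4) = 16
  so the recurrence gives h(4) = 16.
From the proposed closed form h(n) = 2ⁿ:
  h(4) = 16.
Both sides give 16 at n = 4, and the initial condition(s) match, so the closed form is consistent.

Yes, the closed form is correct.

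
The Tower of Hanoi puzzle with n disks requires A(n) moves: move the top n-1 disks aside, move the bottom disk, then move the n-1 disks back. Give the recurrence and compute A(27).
Moving n disks = move the top n-1 disks aside (A(n-1) moves) + move the largest disk (1 move) + move the n-1 disks back on top (A(n-1) moves), so A(n) = 2A(n-1) + 1, with A(1) = 1 (a single disk takes one move).
First terms: 1, 3, 7, 15, 31, 63, … — each is one less than a power of 2. Indeed A(n) + 1 = 2(A(n-1) + 1) with A(1) + 1 = 2, so A(n) + 1 = 2ⁿ and A(n) = 2ⁿ - 1.
Hence A(27) = 2^27 - 1 = 134217728 - 1 = 134217727.

A(n) = 2A(n-1) + 1, A(1) = 1; A(27) = 134217727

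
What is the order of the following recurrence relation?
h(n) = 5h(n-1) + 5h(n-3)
The order is the largest lag k for which h(n-k) appears. Here the deepest term is h(n-3), so the order is 3.

Order 3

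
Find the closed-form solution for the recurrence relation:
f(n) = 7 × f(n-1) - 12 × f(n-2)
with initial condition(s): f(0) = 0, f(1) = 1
Recurrence: f(n) = 7 × f(n-1) - 12 × f(n-2), initial: f(0) = 0, f(1) = 1.
Characteristic equation: r² - 7r + 12 = 0, which factors as (r - 4)(r - 3) = 0, so r = 4, 3. General solution f(n) = A·4ⁿ + B·3ⁿ. From f(0) = 0: A + B = 0. From f(1) = 1: 4A + 3B = 1. Solving gives A = 1, B = -1.

f(n) = 4ⁿ - 3ⁿ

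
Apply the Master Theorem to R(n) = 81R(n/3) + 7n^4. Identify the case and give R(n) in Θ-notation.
Master Theorem template: R(n) = a·R(n/b) + f(n).
Here: a=81, b=3, f(n)=7n^4
Compute log_b(a) = log_3(81) = 4.
f(n) = 7n^4 = Θ(n^4). Case 2: R(n) = Θ(n^4 log n).

Case 2: R(n) = Θ(n^4 log n)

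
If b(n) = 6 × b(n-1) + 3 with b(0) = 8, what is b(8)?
Computing step by step:
b(0) = 8
b(1) = 6 × 8 + 3 = 51
b(2) = 6 × 51 + 3 = 309
b(3) = 6 × 309 + 3 = 1857
b(4) = 6 × 1857 + 3 = 11145
b(5) = 6 × 11145 + 3 = 66873
b(6) = 6 × 66873 + 3 = 401241
b(7) = 6 × 401241 + 3 = 2407449
b(8) = 6 × 2407449 + 3 = 14444697

14444697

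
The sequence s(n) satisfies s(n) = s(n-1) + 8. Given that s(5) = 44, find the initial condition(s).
s(5) = s(0) + 5·8, so s(0) = 44 - 40 = 4.

s(0) = 4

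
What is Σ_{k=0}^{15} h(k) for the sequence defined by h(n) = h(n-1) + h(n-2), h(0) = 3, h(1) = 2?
Computing the sequence terms: 3, 2, 5, 7, 12, 19, 31, 50, 81, 131, 212, 343, 555, 898, 1453, 2351
Adding these values together:

6153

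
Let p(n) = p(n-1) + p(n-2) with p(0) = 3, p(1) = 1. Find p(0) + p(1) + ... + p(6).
Computing the sequence terms: 3, 1, 4, 5, 9, 14, 23
Adding these values together:

59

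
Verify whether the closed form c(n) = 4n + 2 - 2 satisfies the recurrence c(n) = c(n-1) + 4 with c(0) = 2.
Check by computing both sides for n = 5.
From the recurrence with c(0) = 2:
  c(0) = 2, c(1) = 6, c(2) = 10, c(3) = 14, c(4) = 18, c(5) = 22
  so the recurrence gives c(5) = 22.
From the proposed closed form c(n) = 4n + 2 - 2:
  c(5) = 20.
The recurrence gives 22 but the closed form gives 20, so the closed form does not satisfy the recurrence.

No, the closed form is incorrect.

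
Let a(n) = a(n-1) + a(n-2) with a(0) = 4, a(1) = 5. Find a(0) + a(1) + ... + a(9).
Computing the sequence terms: 4, 5, 9, 14, 23, 37, 60, 97, 157, 254
Adding these values together:

660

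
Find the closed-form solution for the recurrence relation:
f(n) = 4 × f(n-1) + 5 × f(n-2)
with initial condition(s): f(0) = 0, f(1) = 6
Recurrence: f(n) = 4 × f(n-1) + 5 × f(n-2), initial: f(0) = 0, f(1) = 6.
Characteristic equation: r² - 4r - 5 = 0, which factors as (r - 5)(r + 1) = 0, so r = 5, -1. General solution f(n) = A·5ⁿ + B·(-1)ⁿ. From f(0) = 0: A + B = 0. From f(1) = 6: 5A - 1B = 6. Solving gives A = 1, B = -1.

f(n) = 5ⁿ - (-1)ⁿ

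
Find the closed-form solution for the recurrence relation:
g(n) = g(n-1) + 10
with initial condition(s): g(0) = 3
Recurrence: g(n) = g(n-1) + 10, initial: g(0) = 3.
Each step adds 10, so g(n) = g(0) + 10n = 10n + 3.

g(n) = 10n + 3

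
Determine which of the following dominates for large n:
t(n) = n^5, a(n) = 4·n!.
Comparing growth rates:
Growth-rate hierarchy: log n ≺ any polynomial ≺ any exponential cⁿ (c>1) ≺ n! ≺ nⁿ.
factorial dominates polynomial degree 5 asymptotically.

a(n) grows faster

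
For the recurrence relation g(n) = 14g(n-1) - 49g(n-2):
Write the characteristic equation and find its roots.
Substitute g(n) = rⁿ and divide through by rⁿ⁻²: r² - 14r + 49 = 0
Factor: (r - 7)² = 0, so r = 7 (double root).
General solution: g(n) = (A + Bn)·7ⁿ

Characteristic: r² - 14r + 49 = 0, Roots: r = 7 (double root)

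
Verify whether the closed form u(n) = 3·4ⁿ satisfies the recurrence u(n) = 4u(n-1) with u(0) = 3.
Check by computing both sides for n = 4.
From the recurrence with u(0) = 3:
  u(0) = 3, u(1) = 12, u(2) = 48, u(3) = 192, u(4) = 768
  so the recurrence gives u(4) = 768.
From the proposed closed form u(n) = 3·4ⁿ:
  u(4) = 768.
Both sides give 768 at n = 4, and the initial condition(s) match, so the closed form is consistent.

Yes, the closed form is correct.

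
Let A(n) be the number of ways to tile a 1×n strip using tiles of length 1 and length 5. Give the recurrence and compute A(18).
Condition on the last tile: it has length 1 (leaving a 1×(n-1) strip) or length 5 (leaving a 1×(n-5) strip), so A(n) = A(n-1) + A(n-5) (order-5 linear recurrence).
For 0 ≤ i < 5 only unit tiles fit, so A(i) = 1.
Iterating the recurrence: A(5) = 2, A(6) = 3, A(7) = 4, A(8) = 5, A(9) = 6, A(10) = 8, A(11) = 11, A(12) = 15, A(13) = 20, A(14) = 26, A(15) = 34, A(16) = 45, A(17) = 60, A(18) = 80.

A(n) = A(n-1) + A(n-5), with A(i) = 1 for 0 ≤ i < 5; A(18) = 80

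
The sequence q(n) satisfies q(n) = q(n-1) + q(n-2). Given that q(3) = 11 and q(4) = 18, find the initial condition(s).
Work backwards using q(k) = q(k+2) - q(k+1):
q(2) = q(4) - q(3) = 18 - 11 = 7
q(1) = q(3) - q(2) = 11 - 7 = 4
q(0) = q(2) - q(1) = 7 - 4 = 3

q(0) = 3, q(1) = 4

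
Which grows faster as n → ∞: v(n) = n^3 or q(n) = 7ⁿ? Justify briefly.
Comparing growth rates:
Growth-rate hierarchy: log n ≺ any polynomial ≺ any exponential cⁿ (c>1) ≺ n! ≺ nⁿ.
exponential base 7 dominates polynomial degree 3 asymptotically.

q(n) grows faster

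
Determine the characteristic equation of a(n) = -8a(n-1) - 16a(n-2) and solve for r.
Substitute a(n) = rⁿ and divide through by rⁿ⁻²: r² + 8r + 16 = 0
Factor: (r + 4)² = 0, so r = -4 (double root).
General solution: a(n) = (A + Bn)·(-4)ⁿ

Characteristic: r² + 8r + 16 = 0, Roots: r = -4 (double root)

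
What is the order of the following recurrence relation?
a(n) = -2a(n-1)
The order is the largest lag k for which a(n-k) appears. Here the deepest term is a(n-1), so the order is 1.

Order 1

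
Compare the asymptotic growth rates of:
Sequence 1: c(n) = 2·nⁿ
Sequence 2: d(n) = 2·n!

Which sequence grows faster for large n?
Comparing growth rates:
Growth-rate hierarchy: log n ≺ any polynomial ≺ any exponential cⁿ (c>1) ≺ n! ≺ nⁿ.
super-exponential nⁿ dominates factorial asymptotically.

c(n) grows faster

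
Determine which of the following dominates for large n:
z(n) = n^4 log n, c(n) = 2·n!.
Comparing growth rates:
Growth-rate hierarchy: log n ≺ any polynomial ≺ any exponential cⁿ (c>1) ≺ n! ≺ nⁿ.
factorial dominates polynomial degree 4 (with log factor) asymptotically.

c(n) grows faster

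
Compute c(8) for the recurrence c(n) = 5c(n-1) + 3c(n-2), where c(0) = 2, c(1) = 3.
Computing the sequence terms:
2, 3, 21, 114, 633, 3507, 19434, 107691, 596757

596757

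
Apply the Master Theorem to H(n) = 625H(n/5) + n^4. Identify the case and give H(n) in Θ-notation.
Master Theorem template: H(n) = a·H(n/b) + f(n).
Here: a=625, b=5, f(n)=n^4
Compute log_b(a) = log_5(625) = 4.
f(n) = n^4 = Θ(n^4). Case 2: H(n) = Θ(n^4 log n).

Case 2: H(n) = Θ(n^4 log n)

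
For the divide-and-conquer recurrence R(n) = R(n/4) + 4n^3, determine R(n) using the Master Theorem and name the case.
Master Theorem template: R(n) = a·R(n/b) + f(n).
Here: a=1, b=4, f(n)=4n^3
Compute log_b(a) = log_4(1) = 0.
f(n) = 4n^3 = Ω(n^(0+ε)) with ε = 3, and the regularity condition holds (a·f(n/b) = (a/b^3)·f(n) with a/b^3 = 4^-3 < 1). Case 3: R(n) = Θ(f(n)) = Θ(n^3).

Case 3: R(n) = Θ(n^3)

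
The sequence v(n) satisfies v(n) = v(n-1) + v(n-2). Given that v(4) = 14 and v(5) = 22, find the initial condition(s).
Work backwards using v(k) = v(k+2) - v(k+1):
v(3) = v(5) - v(4) = 22 - 14 = 8
v(2) = v(4) - v(3) = 14 - 8 = 6
v(1) = v(3) - v(2) = 8 - 6 = 2
v(0) = v(2) - v(1) = 6 - 2 = 4

v(0) = 4, v(1) = 2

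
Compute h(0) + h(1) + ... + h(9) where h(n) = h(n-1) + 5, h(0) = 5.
Computing the sequence terms: 5, 10, 15, 20, 25, 30, 35, 40, 45, 50
Adding these values together:

275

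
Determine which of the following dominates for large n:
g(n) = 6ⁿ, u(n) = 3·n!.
Comparing growth rates:
Growth-rate hierarchy: log n ≺ any polynomial ≺ any exponential cⁿ (c>1) ≺ n! ≺ nⁿ.
factorial dominates exponential base 6 asymptotically.

u(n) grows faster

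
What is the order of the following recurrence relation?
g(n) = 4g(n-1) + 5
The order is the largest lag k for which g(n-k) appears. Here the deepest term is g(n-1) (the 5 term is non-homogeneous and does not affect the order), so the order is 1.

Order 1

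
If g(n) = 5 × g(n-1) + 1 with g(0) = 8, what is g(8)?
Computing step by step:
g(0) = 8
g(1) = 5 × 8 + 1 = 41
g(2) = 5 × 41 + 1 = 206
g(3) = 5 × 206 + 1 = 1031
g(4) = 5 × 1031 + 1 = 5156
g(5) = 5 × 5156 + 1 = 25781
g(6) = 5 × 25781 + 1 = 128906
g(7) = 5 × 128906 + 1 = 644531
g(8) = 5 × 644531 + 1 = 3222656

3222656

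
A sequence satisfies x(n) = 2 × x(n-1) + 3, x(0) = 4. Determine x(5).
Computing step by step:
x(0) = 4
x(1) = 2 × 4 + 3 = 11
x(2) = 2 × 11 + 3 = 25
x(3) = 2 × 25 + 3 = 53
x(4) = 2 × 53 + 3 = 109
x(5) = 2 × 109 + 3 = 221

221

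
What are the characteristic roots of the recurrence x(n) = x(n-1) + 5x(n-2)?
Substitute x(n) = rⁿ and divide through by rⁿ⁻²: r² - r - 5 = 0
Discriminant: 1² + 4·5 = 21, not a perfect square, so by the quadratic formula r = (1 ± √21)/2.
General solution: x(n) = A·r₁ⁿ + B·r₂ⁿ where r₁,r₂ = (1 ± √21)/2

Characteristic: r² - r - 5 = 0, Roots: r = (1 ± √21)/2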